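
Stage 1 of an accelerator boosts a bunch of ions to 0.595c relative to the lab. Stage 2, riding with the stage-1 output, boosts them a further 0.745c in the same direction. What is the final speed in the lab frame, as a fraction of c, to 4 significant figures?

u ≈ 0.9284c

Compose boost 2: (0.745 + 0.595)/(1 + 0.745×0.595) = 1.340/1.44327 = 0.9284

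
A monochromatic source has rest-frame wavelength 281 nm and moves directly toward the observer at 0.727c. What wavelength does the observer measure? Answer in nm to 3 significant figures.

Relativistic Doppler: λ_obs = λ_src √((1−β)/(1+β))
= 281 × √(0.27300/1.7270) = 281 × 0.39759 = 112 nm

λ_obs ≈ 112 nm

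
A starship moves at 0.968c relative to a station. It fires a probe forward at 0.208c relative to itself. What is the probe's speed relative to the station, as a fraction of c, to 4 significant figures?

Relativistic velocity addition: u = (u' + v)/(1 + u'v/c²)
= (0.208 + 0.968)/(1 + 0.208×0.968) = 1.176/1.20134 = 0.9789

u ≈ 0.9789c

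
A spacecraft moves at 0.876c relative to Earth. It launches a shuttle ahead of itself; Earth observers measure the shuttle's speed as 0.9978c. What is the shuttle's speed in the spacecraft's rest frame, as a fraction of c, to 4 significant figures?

Inverse velocity addition: u' = (u − v)/(1 − uv/c²)
= (0.9978 − 0.876)/(1 − 0.9978×0.876) = 0.1218/0.125927 = 0.9672

u' ≈ 0.9672c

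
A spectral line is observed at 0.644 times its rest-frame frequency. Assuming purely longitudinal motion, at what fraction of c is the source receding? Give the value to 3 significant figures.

f_obs/f_src = √((1−β)/(1+β)) = 0.644  ⇒  (1−β)/(1+β) = 0.41474
β = |1 − D²|/(1 + D²) = |1 − 0.41474|/(1 + 0.41474) = 0.414

β ≈ 0.414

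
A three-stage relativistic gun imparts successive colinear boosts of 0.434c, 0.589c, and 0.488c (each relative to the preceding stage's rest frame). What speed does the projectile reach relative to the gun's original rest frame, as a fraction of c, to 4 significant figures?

Compose boost 2: (0.589 + 0.434)/(1 + 0.589×0.434) = 1.023/1.25563 = 0.814733
Compose boost 3: (0.488 + 0.814733)/(1 + 0.488×0.814733) = 1.30273/1.39759 = 0.9321

u ≈ 0.9321c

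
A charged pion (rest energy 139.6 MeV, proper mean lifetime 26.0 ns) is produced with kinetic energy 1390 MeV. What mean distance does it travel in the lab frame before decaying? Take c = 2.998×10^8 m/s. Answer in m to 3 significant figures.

d ≈ 85.1 m

γ = 1 + K/(m₀c²) = 1 + 1390/139.6 = 10.957
β = √(1 − 1/γ²) = 0.99583
Dilated lifetime: γτ₀ = 10.957 × 26.0 ns = 284.88 ns
d = βc·γτ₀ = 0.99583 × (2.998×10^8 m/s) × 2.8488×10^-7 s = 85.1 m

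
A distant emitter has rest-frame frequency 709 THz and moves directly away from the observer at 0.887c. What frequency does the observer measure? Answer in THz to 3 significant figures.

Relativistic Doppler: f_obs = f_src √((1−β)/(1+β))
= 709 × √(0.11300/1.8870) = 709 × 0.24471 = 174 THz

f_obs ≈ 174 THz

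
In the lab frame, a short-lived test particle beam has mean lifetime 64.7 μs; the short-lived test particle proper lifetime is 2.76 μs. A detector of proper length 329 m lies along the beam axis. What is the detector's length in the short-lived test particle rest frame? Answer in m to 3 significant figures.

L ≈ 14.0 m

Time dilation ⇒ γ = Δt/τ₀ = 64.7/2.76 = 23.442
Length contraction: L = L₀/γ = 329/23.442 = 14.0 m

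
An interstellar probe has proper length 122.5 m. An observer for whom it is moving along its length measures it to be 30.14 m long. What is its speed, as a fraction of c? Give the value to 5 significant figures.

γ = L₀/L = 122.5/30.14 = 4.064366
β = √(1 − 1/γ²) = 0.96926

β ≈ 0.96926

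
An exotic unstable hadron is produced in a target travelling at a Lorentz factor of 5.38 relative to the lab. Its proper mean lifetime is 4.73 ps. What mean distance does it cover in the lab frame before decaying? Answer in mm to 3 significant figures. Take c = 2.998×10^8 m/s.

β = √(1 − 1/γ²) = √(1 − 1/5.38²) = 0.98257
Dilated lifetime: Δt = γτ₀ = 5.38 × 4.73 ps = 25.447 ps
d = vΔt = 0.98257c × 25.447 ps = 2.9458×10^8 m/s × 2.5447×10^-11 s = 7.50 mm

d ≈ 7.50 mm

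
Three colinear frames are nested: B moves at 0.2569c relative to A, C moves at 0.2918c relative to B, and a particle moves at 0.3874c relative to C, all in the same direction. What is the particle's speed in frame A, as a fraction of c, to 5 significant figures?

Compose boost 2: (0.2918 + 0.2569)/(1 + 0.2918×0.2569) = 0.54870/1.074963 = 0.5104360
Compose boost 3: (0.3874 + 0.5104360)/(1 + 0.3874×0.5104360) = 0.8978360/1.197743 = 0.74961

u ≈ 0.74961c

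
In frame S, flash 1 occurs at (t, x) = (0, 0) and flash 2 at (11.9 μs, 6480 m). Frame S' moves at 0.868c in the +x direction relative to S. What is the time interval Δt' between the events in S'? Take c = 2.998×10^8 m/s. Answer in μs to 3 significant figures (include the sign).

Δt' ≈ -13.8 μs

γ = 1/√(1 − 0.868²) = 2.0138
Δt' = γ(Δt − vΔx/c²) = 2.0138 × (11.9 μs − 0.868×6480 m / (2.998×10^8 m/s))
= 2.0138 × (-6.8613 μs) = -13.8 μs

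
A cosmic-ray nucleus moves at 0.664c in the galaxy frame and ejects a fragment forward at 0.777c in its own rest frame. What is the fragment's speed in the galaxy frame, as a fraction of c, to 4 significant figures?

Compose boost 2: (0.777 + 0.664)/(1 + 0.777×0.664) = 1.441/1.51593 = 0.9506

u ≈ 0.9506c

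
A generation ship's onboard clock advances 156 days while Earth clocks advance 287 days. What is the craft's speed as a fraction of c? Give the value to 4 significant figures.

β ≈ 0.8394

γ = Δt/τ₀ = 287/156 = 1.83974
β = √(1 − 1/γ²) = √(1 − 1/1.83974²) = 0.8394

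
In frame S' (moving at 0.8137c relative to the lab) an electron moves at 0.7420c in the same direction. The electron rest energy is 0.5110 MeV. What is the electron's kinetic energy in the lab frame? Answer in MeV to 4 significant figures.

K ≈ 1.592 MeV

u_lab = (0.7420 + 0.8137)/(1 + 0.7420×0.8137) = 0.9700297
γ = 1/√(1 − 0.9700297²) = 4.11545
K = (γ − 1)m₀c² = (4.11545 − 1) × 0.5110 = 3.11545 × 0.5110 = 1.592 MeV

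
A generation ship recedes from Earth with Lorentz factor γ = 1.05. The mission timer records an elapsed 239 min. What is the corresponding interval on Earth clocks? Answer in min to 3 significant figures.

Δt ≈ 251 min

γ = 1.05 (given)
Time dilation: Δt = γτ₀ = 1.05 × 239 min = 251 min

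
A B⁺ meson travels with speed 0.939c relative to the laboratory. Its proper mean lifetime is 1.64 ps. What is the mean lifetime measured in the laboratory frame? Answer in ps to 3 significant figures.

γ = 1/√(1 − 0.939²) = 2.9077
Time dilation: Δt = γτ₀ = 2.9077 × 1.64 ps = 4.77 ps

Δt ≈ 4.77 ps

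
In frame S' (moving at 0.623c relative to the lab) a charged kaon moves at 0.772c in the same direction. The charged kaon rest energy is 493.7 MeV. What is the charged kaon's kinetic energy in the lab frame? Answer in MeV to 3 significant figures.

u_lab = (0.772 + 0.623)/(1 + 0.772×0.623) = 0.941959
γ = 1/√(1 − 0.941959²) = 2.9786
K = (γ − 1)m₀c² = (2.9786 − 1) × 493.7 = 1.9786 × 493.7 = 977 MeV

K ≈ 977 MeV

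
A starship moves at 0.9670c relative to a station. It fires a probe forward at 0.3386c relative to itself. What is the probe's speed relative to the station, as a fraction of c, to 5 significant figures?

u ≈ 0.98356c

Relativistic velocity addition: u = (u' + v)/(1 + u'v/c²)
= (0.3386 + 0.9670)/(1 + 0.3386×0.9670) = 1.3056/1.327426 = 0.98356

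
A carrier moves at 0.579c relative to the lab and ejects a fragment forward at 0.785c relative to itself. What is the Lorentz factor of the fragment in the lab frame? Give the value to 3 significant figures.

u_lab = (0.785 + 0.579)/(1 + 0.785×0.579) = 1.364/1.45452 = 0.937770
γ = 1/√(1 − 0.937770²) = 2.88

γ ≈ 2.88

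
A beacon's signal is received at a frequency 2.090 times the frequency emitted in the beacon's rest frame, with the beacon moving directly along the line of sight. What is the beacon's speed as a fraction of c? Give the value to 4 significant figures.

f_obs/f_src = √((1+β)/(1−β)) = 2.090  ⇒  (1+β)/(1−β) = 4.36810
β = |1 − D²|/(1 + D²) = |1 − 4.36810|/(1 + 4.36810) = 0.6274

β ≈ 0.6274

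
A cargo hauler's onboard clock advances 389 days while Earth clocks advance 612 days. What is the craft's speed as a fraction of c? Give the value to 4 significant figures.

γ = Δt/τ₀ = 612/389 = 1.57326
β = √(1 − 1/γ²) = √(1 − 1/1.57326²) = 0.7720

β ≈ 0.7720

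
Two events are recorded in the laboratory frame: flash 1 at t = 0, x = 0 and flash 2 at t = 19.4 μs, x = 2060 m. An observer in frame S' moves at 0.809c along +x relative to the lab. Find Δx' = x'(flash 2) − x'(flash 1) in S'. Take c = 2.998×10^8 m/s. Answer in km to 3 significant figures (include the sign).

γ = 1/√(1 − 0.809²) = 1.7012
Δx' = γ(Δx − vΔt) = 1.7012 × (2060 m − 0.809×(2.998×10^8 m/s)×19.4×10^-6 s)
= 1.7012 × (-2645.2 m) = -4.50 km

Δx' ≈ -4.50 km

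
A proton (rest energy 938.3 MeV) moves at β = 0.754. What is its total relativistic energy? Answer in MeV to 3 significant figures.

γ = 1/√(1 − 0.754²) = 1.5224
E = γm₀c² = 1.5224 × 938.3 MeV = 1430 MeV

E ≈ 1430 MeV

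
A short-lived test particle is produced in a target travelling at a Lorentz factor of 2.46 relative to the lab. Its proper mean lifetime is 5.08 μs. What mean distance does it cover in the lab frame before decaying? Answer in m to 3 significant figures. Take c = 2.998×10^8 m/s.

d ≈ 3420 m

β = √(1 − 1/γ²) = √(1 − 1/2.46²) = 0.91365
Dilated lifetime: Δt = γτ₀ = 2.46 × 5.08 μs = 12.497 μs
d = vΔt = 0.91365c × 12.497 μs = 2.7391×10^8 m/s × 1.2497×10^-5 s = 3420 m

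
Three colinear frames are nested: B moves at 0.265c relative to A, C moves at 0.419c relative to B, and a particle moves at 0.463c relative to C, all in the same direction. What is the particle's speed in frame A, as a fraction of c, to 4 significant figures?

u ≈ 0.8394c

Compose boost 2: (0.419 + 0.265)/(1 + 0.419×0.265) = 0.6840/1.11103 = 0.615642
Compose boost 3: (0.463 + 0.615642)/(1 + 0.463×0.615642) = 1.07864/1.28504 = 0.8394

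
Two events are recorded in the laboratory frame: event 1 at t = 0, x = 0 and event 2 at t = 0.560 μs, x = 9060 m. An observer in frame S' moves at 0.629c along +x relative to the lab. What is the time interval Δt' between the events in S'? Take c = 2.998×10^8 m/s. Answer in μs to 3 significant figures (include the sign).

Δt' ≈ -23.7 μs

γ = 1/√(1 − 0.629²) = 1.2863
Δt' = γ(Δt − vΔx/c²) = 1.2863 × (0.560 μs − 0.629×9060 m / (2.998×10^8 m/s))
= 1.2863 × (-18.448 μs) = -23.7 μs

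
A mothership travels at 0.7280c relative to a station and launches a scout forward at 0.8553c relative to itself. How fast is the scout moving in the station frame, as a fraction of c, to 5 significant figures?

Compose boost 2: (0.8553 + 0.7280)/(1 + 0.8553×0.7280) = 1.5833/1.622658 = 0.97574

u ≈ 0.97574c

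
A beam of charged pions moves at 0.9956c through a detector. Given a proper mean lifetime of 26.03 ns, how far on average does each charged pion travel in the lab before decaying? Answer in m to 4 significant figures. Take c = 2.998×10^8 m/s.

γ = 1/√(1 − 0.9956²) = 10.6718
Dilated lifetime: Δt = γτ₀ = 10.6718 × 26.03 ns = 277.786 ns
d = vΔt = 0.9956c × 277.786 ns = 2.98481×10^8 m/s × 2.77786×10^-7 s = 82.91 m

d ≈ 82.91 m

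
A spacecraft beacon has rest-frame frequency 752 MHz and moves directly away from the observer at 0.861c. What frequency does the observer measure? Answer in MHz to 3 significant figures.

f_obs ≈ 206 MHz

Relativistic Doppler: f_obs = f_src √((1−β)/(1+β))
= 752 × √(0.13900/1.8610) = 752 × 0.27330 = 206 MHz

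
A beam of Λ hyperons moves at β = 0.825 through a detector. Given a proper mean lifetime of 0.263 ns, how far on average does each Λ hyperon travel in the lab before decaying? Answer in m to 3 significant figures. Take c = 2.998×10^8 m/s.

γ = 1/√(1 − 0.825²) = 1.7695
Dilated lifetime: Δt = γτ₀ = 1.7695 × 0.263 ns = 0.46538 ns
d = vΔt = 0.825c × 0.46538 ns = 2.4734×10^8 m/s × 4.6538×10^-10 s = 0.115 m

d ≈ 0.115 m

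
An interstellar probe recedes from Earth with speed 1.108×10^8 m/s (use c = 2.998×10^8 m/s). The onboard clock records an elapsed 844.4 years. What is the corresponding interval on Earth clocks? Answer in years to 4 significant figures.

β = v/c = 1.108×10^8 / 2.998×10^8 = 0.369580
γ = 1/√(1 − 0.369580²) = 1.07620
Time dilation: Δt = γτ₀ = 1.07620 × 844.4 years = 908.7 years

Δt ≈ 908.7 years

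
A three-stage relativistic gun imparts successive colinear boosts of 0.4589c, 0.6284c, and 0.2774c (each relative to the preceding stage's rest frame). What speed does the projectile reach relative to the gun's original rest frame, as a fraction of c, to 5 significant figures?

u ≈ 0.90862c

Compose boost 2: (0.6284 + 0.4589)/(1 + 0.6284×0.4589) = 1.0873/1.288373 = 0.8439328
Compose boost 3: (0.2774 + 0.8439328)/(1 + 0.2774×0.8439328) = 1.121333/1.234107 = 0.90862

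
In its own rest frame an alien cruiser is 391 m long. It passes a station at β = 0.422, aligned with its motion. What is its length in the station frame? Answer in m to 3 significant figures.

γ = 1/√(1 − 0.422²) = 1.1030
Length contraction: L = L₀/γ = 391/1.1030 = 354 m

L ≈ 354 m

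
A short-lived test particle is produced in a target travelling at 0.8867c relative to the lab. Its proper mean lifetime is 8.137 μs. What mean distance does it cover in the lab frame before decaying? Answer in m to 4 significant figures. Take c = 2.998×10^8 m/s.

γ = 1/√(1 − 0.8867²) = 2.16289
Dilated lifetime: Δt = γτ₀ = 2.16289 × 8.137 μs = 17.5994 μs
d = vΔt = 0.8867c × 17.5994 μs = 2.65833×10^8 m/s × 1.75994×10^-5 s = 4678 m

d ≈ 4678 m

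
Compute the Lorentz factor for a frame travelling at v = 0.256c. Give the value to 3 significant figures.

γ ≈ 1.03

γ = 1/√(1 − β²) = 1/√(1 − 0.256²) = 1/√(0.93446) = 1.03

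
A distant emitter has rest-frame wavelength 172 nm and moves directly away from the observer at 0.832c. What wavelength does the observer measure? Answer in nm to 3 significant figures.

Relativistic Doppler: λ_obs = λ_src √((1+β)/(1−β))
= 172 × √(1.8320/0.16800) = 172 × 3.3022 = 568 nm

λ_obs ≈ 568 nm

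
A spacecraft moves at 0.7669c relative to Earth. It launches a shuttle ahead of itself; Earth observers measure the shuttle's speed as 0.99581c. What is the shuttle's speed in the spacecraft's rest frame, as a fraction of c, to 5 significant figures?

Inverse velocity addition: u' = (u − v)/(1 − uv/c²)
= (0.99581 − 0.7669)/(1 − 0.99581×0.7669) = 0.22891/0.2363133 = 0.96867

u' ≈ 0.96867c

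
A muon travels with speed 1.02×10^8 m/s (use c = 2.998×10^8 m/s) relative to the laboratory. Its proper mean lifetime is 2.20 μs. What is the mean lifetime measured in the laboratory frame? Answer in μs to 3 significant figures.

Δt ≈ 2.34 μs

β = v/c = 1.02×10^8 / 2.998×10^8 = 0.34023
γ = 1/√(1 − 0.34023²) = 1.0634
Time dilation: Δt = γτ₀ = 1.0634 × 2.20 μs = 2.34 μs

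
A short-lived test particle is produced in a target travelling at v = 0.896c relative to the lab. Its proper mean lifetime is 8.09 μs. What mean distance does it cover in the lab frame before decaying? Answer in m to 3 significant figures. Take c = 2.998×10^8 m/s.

γ = 1/√(1 − 0.896²) = 2.2520
Dilated lifetime: Δt = γτ₀ = 2.2520 × 8.09 μs = 18.219 μs
d = vΔt = 0.896c × 18.219 μs = 2.6862×10^8 m/s × 1.8219×10^-5 s = 4890 m

d ≈ 4890 m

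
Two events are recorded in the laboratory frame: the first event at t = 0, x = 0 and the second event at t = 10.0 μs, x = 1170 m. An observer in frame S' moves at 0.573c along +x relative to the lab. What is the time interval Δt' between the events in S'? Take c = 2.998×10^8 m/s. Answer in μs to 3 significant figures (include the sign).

γ = 1/√(1 − 0.573²) = 1.2202
Δt' = γ(Δt − vΔx/c²) = 1.2202 × (10.0 μs − 0.573×1170 m / (2.998×10^8 m/s))
= 1.2202 × (7.7638 μs) = 9.47 μs

Δt' ≈ 9.47 μs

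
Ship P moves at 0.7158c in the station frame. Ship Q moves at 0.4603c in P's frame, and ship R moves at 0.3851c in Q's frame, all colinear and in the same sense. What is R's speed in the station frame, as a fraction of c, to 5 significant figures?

Compose boost 2: (0.4603 + 0.7158)/(1 + 0.4603×0.7158) = 1.1761/1.329483 = 0.8846298
Compose boost 3: (0.3851 + 0.8846298)/(1 + 0.3851×0.8846298) = 1.269730/1.340671 = 0.94709

u ≈ 0.94709c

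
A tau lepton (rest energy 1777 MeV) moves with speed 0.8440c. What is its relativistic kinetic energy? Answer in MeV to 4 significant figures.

γ = 1/√(1 − 0.8440²) = 1.86448
K = (γ − 1)m₀c² = (1.86448 − 1) × 1777 MeV = 0.864478 × 1777 MeV = 1536 MeV

K ≈ 1536 MeV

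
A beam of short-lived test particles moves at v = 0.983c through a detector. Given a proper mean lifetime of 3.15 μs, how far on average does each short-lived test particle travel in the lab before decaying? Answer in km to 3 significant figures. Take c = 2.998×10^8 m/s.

γ = 1/√(1 − 0.983²) = 5.4465
Dilated lifetime: Δt = γτ₀ = 5.4465 × 3.15 μs = 17.156 μs
d = vΔt = 0.983c × 17.156 μs = 2.9470×10^8 m/s × 1.7156×10^-5 s = 5.06 km

d ≈ 5.06 km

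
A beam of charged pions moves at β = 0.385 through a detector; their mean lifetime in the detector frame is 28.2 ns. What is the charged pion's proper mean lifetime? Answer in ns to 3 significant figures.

γ = 1/√(1 − 0.385²) = 1.0835
Proper time: τ₀ = Δt/γ = 28.2/1.0835 = 26.0 ns

τ₀ ≈ 26.0 ns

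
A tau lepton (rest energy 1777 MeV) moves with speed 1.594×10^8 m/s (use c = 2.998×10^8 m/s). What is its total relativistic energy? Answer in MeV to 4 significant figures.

β = v/c = 1.594×10^8 / 2.998×10^8 = 0.531688
γ = 1/√(1 − 0.531688²) = 1.18072
E = γm₀c² = 1.18072 × 1777 MeV = 2098 MeV

E ≈ 2098 MeV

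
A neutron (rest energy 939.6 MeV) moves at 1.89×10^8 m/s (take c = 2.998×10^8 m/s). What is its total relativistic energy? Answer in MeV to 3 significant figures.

E ≈ 1210 MeV

β = v/c = 1.89×10^8 / 2.998×10^8 = 0.63042
γ = 1/√(1 − 0.63042²) = 1.2882
E = γm₀c² = 1.2882 × 939.6 MeV = 1210 MeV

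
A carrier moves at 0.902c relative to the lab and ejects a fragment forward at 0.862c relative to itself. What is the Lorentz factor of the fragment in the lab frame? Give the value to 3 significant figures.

γ ≈ 8.12

u_lab = (0.862 + 0.902)/(1 + 0.862×0.902) = 1.764/1.77752 = 0.992392
γ = 1/√(1 − 0.992392²) = 8.12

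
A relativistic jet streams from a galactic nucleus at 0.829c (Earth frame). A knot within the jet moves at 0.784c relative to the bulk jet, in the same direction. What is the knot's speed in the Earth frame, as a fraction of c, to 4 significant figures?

u ≈ 0.9776c

Relativistic velocity addition: u = (u' + v)/(1 + u'v/c²)
= (0.784 + 0.829)/(1 + 0.784×0.829) = 1.613/1.64994 = 0.9776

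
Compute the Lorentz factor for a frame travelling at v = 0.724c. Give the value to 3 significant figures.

γ ≈ 1.45

γ = 1/√(1 − β²) = 1/√(1 − 0.724²) = 1/√(0.47582) = 1.45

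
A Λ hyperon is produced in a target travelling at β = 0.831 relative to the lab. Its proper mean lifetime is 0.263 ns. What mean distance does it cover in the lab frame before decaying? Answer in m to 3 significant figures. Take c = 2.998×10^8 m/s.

d ≈ 0.118 m

γ = 1/√(1 − 0.831²) = 1.7977
Dilated lifetime: Δt = γτ₀ = 1.7977 × 0.263 ns = 0.47279 ns
d = vΔt = 0.831c × 0.47279 ns = 2.4913×10^8 m/s × 4.7279×10^-10 s = 0.118 m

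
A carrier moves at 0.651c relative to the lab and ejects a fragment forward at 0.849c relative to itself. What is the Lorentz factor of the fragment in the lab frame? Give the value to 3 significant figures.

γ ≈ 3.87

u_lab = (0.849 + 0.651)/(1 + 0.849×0.651) = 1.500/1.55270 = 0.966060
γ = 1/√(1 − 0.966060²) = 3.87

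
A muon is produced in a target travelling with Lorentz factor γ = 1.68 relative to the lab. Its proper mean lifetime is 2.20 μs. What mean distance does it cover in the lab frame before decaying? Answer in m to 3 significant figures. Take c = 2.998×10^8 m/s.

β = √(1 − 1/γ²) = √(1 − 1/1.68²) = 0.80355
Dilated lifetime: Δt = γτ₀ = 1.68 × 2.20 μs = 3.6960 μs
d = vΔt = 0.80355c × 3.6960 μs = 2.4090×10^8 m/s × 3.6960×10^-6 s = 890 m

d ≈ 890 m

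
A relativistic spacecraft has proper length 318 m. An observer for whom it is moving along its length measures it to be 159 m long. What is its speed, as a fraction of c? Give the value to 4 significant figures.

β ≈ 0.8660

γ = L₀/L = 318/159 = 2.00000
β = √(1 − 1/γ²) = 0.8660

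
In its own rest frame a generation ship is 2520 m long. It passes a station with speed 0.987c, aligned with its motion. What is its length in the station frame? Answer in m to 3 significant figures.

L ≈ 405 m

γ = 1/√(1 − 0.987²) = 6.2220
Length contraction: L = L₀/γ = 2520/6.2220 = 405 m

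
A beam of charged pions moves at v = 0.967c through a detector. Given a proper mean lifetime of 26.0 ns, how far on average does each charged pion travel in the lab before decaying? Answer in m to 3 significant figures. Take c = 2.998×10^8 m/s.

γ = 1/√(1 − 0.967²) = 3.9250
Dilated lifetime: Δt = γτ₀ = 3.9250 × 26.0 ns = 102.05 ns
d = vΔt = 0.967c × 102.05 ns = 2.8991×10^8 m/s × 1.0205×10^-7 s = 29.6 m

d ≈ 29.6 m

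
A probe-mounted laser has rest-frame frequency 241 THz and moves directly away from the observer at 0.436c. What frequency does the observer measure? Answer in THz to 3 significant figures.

Relativistic Doppler: f_obs = f_src √((1−β)/(1+β))
= 241 × √(0.56400/1.4360) = 241 × 0.62670 = 151 THz

f_obs ≈ 151 THz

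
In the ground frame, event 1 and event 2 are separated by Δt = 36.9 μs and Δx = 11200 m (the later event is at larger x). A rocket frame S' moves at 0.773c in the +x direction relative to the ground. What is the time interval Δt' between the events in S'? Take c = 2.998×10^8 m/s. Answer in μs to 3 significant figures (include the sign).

Δt' ≈ 12.6 μs

γ = 1/√(1 − 0.773²) = 1.5763
Δt' = γ(Δt − vΔx/c²) = 1.5763 × (36.9 μs − 0.773×11200 m / (2.998×10^8 m/s))
= 1.5763 × (8.0221 μs) = 12.6 μs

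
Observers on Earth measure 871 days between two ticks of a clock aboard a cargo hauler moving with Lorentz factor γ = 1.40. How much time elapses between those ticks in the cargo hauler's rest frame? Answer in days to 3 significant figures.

τ₀ ≈ 622 days

γ = 1.40 (given)
Proper time: τ₀ = Δt/γ = 871/1.40 = 622 days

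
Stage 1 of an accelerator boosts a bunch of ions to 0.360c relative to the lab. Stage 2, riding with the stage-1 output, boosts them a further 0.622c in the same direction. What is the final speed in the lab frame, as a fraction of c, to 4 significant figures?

u ≈ 0.8023c

Compose boost 2: (0.622 + 0.360)/(1 + 0.622×0.360) = 0.9820/1.22392 = 0.8023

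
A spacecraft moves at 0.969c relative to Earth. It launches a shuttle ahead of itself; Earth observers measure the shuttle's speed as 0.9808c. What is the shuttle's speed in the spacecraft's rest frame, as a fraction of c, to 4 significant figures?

Inverse velocity addition: u' = (u − v)/(1 − uv/c²)
= (0.9808 − 0.969)/(1 − 0.9808×0.969) = 0.01180/0.0496048 = 0.2379

u' ≈ 0.2379c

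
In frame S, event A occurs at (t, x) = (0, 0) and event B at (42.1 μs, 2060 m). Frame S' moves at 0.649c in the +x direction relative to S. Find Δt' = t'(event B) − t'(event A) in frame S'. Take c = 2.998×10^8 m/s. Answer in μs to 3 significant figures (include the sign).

γ = 1/√(1 − 0.649²) = 1.3144
Δt' = γ(Δt − vΔx/c²) = 1.3144 × (42.1 μs − 0.649×2060 m / (2.998×10^8 m/s))
= 1.3144 × (37.641 μs) = 49.5 μs

Δt' ≈ 49.5 μs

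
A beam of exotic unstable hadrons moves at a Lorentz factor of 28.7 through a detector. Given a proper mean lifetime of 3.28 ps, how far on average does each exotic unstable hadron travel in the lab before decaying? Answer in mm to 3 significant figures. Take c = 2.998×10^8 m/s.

d ≈ 28.2 mm

β = √(1 − 1/γ²) = √(1 − 1/28.7²) = 0.99939
Dilated lifetime: Δt = γτ₀ = 28.7 × 3.28 ps = 94.136 ps
d = vΔt = 0.99939c × 94.136 ps = 2.9962×10^8 m/s × 9.4136×10^-11 s = 28.2 mm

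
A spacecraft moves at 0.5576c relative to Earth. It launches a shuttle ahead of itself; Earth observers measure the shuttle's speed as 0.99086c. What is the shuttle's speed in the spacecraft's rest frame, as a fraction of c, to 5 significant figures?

u' ≈ 0.96819c

Inverse velocity addition: u' = (u − v)/(1 − uv/c²)
= (0.99086 − 0.5576)/(1 − 0.99086×0.5576) = 0.43326/0.4474965 = 0.96819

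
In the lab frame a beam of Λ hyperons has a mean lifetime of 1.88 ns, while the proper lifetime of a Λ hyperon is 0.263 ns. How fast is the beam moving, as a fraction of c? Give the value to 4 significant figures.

γ = Δt/τ₀ = 1.88/0.263 = 7.14829
β = √(1 − 1/γ²) = √(1 − 1/7.14829²) = 0.9902

β ≈ 0.9902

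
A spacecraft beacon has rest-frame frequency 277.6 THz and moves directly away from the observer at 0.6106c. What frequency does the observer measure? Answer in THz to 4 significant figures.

f_obs ≈ 136.5 THz

Relativistic Doppler: f_obs = f_src √((1−β)/(1+β))
= 277.6 × √(0.389400/1.61060) = 277.6 × 0.491704 = 136.5 THz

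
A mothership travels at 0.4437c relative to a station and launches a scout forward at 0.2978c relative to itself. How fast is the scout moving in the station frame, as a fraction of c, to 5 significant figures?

Compose boost 2: (0.2978 + 0.4437)/(1 + 0.2978×0.4437) = 0.74150/1.132134 = 0.65496

u ≈ 0.65496c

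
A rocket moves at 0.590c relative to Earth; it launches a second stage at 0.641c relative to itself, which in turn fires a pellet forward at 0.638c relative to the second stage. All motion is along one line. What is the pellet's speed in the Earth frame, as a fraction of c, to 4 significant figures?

Compose boost 2: (0.641 + 0.590)/(1 + 0.641×0.590) = 1.231/1.37819 = 0.893201
Compose boost 3: (0.638 + 0.893201)/(1 + 0.638×0.893201) = 1.53120/1.56986 = 0.9754

u ≈ 0.9754c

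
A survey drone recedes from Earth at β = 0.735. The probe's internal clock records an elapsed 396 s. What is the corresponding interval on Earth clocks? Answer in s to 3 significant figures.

γ = 1/√(1 − 0.735²) = 1.4748
Time dilation: Δt = γτ₀ = 1.4748 × 396 s = 584 s

Δt ≈ 584 s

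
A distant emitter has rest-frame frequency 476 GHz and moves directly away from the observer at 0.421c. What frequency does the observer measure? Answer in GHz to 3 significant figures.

f_obs ≈ 304 GHz

Relativistic Doppler: f_obs = f_src √((1−β)/(1+β))
= 476 × √(0.57900/1.4210) = 476 × 0.63833 = 304 GHz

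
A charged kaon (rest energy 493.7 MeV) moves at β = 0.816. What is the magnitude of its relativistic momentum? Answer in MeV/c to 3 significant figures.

p ≈ 697 MeV/c

γ = 1/√(1 − 0.816²) = 1.7299
p = γβm₀c = 1.7299 × 0.816 × 493.7 MeV/c = 697 MeV/c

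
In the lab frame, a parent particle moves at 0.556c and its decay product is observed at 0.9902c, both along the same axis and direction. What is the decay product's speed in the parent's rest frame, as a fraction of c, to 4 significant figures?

u' ≈ 0.9661c

Inverse velocity addition: u' = (u − v)/(1 − uv/c²)
= (0.9902 − 0.556)/(1 − 0.9902×0.556) = 0.4342/0.449449 = 0.9661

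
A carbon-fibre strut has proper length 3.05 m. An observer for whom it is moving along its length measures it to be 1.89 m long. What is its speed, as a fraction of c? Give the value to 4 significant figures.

γ = L₀/L = 3.05/1.89 = 1.61376
β = √(1 − 1/γ²) = 0.7849

β ≈ 0.7849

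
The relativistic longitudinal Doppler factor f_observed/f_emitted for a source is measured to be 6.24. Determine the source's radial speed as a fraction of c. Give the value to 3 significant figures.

f_obs/f_src = √((1+β)/(1−β)) = 6.24  ⇒  (1+β)/(1−β) = 38.938
β = |1 − D²|/(1 + D²) = |1 − 38.938|/(1 + 38.938) = 0.950

β ≈ 0.950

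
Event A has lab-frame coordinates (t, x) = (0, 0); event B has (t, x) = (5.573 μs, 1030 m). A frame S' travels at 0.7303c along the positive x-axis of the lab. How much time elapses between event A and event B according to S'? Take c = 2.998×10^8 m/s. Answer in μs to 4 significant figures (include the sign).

Δt' ≈ 4.485 μs

γ = 1/√(1 − 0.7303²) = 1.46386
Δt' = γ(Δt − vΔx/c²) = 1.46386 × (5.573 μs − 0.7303×1030 m / (2.998×10^8 m/s))
= 1.46386 × (3.06396 μs) = 4.485 μs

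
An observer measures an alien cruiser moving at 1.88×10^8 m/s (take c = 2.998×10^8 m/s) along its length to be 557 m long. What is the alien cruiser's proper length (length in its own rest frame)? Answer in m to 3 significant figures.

β = v/c = 1.88×10^8 / 2.998×10^8 = 0.62708
γ = 1/√(1 − 0.62708²) = 1.2838
L₀ = γL = 1.2838 × 557 = 715 m

L₀ ≈ 715 m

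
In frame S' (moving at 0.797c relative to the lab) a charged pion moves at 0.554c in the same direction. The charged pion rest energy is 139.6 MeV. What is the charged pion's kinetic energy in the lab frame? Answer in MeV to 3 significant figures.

u_lab = (0.554 + 0.797)/(1 + 0.554×0.797) = 0.937193
γ = 1/√(1 − 0.937193²) = 2.8669
K = (γ − 1)m₀c² = (2.8669 − 1) × 139.6 = 1.8669 × 139.6 = 261 MeV

K ≈ 261 MeV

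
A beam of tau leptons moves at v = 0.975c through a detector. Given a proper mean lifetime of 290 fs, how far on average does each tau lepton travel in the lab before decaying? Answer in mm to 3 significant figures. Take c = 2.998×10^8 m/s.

γ = 1/√(1 − 0.975²) = 4.5004
Dilated lifetime: Δt = γτ₀ = 4.5004 × 290 fs = 1305.1 fs
d = vΔt = 0.975c × 1305.1 fs = 2.9230×10^8 m/s × 1.3051×10^-12 s = 0.381 mm

d ≈ 0.381 mm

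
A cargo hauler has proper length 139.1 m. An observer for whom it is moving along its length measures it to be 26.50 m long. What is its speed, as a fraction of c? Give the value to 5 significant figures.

β ≈ 0.98169

γ = L₀/L = 139.1/26.50 = 5.249057
β = √(1 − 1/γ²) = 0.98169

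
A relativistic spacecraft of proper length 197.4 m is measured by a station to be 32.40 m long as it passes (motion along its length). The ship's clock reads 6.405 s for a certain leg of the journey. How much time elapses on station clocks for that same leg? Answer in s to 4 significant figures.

Δt ≈ 39.02 s

Length contraction ⇒ γ = L₀/L = 197.4/32.40 = 6.09259
Time dilation: Δt = γτ₀ = 6.09259 × 6.405 s = 39.02 s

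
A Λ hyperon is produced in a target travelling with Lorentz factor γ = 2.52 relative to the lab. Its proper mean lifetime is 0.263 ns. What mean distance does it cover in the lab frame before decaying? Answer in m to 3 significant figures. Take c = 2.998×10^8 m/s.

β = √(1 − 1/γ²) = √(1 − 1/2.52²) = 0.91789
Dilated lifetime: Δt = γτ₀ = 2.52 × 0.263 ns = 0.66276 ns
d = vΔt = 0.91789c × 0.66276 ns = 2.7518×10^8 m/s × 6.6276×10^-10 s = 0.182 m

d ≈ 0.182 m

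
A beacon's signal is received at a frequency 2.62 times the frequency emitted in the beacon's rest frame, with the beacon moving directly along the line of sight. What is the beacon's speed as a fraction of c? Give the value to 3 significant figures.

β ≈ 0.746

f_obs/f_src = √((1+β)/(1−β)) = 2.62  ⇒  (1+β)/(1−β) = 6.8644
β = |1 − D²|/(1 + D²) = |1 − 6.8644|/(1 + 6.8644) = 0.746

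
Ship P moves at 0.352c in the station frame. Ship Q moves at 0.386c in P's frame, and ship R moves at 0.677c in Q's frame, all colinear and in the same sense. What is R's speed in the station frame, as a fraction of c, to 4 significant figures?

u ≈ 0.9214c

Compose boost 2: (0.386 + 0.352)/(1 + 0.386×0.352) = 0.7380/1.13587 = 0.649721
Compose boost 3: (0.677 + 0.649721)/(1 + 0.677×0.649721) = 1.32672/1.43986 = 0.9214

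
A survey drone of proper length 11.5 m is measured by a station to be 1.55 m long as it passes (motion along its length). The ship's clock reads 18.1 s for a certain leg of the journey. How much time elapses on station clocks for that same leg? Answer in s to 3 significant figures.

Length contraction ⇒ γ = L₀/L = 11.5/1.55 = 7.4194
Time dilation: Δt = γτ₀ = 7.4194 × 18.1 s = 134 s

Δt ≈ 134 s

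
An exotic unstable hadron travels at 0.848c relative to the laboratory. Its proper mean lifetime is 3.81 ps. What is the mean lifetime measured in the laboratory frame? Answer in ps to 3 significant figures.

Δt ≈ 7.19 ps

γ = 1/√(1 − 0.848²) = 1.8868
Time dilation: Δt = γτ₀ = 1.8868 × 3.81 ps = 7.19 ps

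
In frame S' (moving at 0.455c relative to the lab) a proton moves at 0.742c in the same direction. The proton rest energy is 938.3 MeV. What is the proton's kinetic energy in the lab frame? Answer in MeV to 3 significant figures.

K ≈ 1160 MeV

u_lab = (0.742 + 0.455)/(1 + 0.742×0.455) = 0.894880
γ = 1/√(1 − 0.894880²) = 2.2406
K = (γ − 1)m₀c² = (2.2406 − 1) × 938.3 = 1.2406 × 938.3 = 1160 MeV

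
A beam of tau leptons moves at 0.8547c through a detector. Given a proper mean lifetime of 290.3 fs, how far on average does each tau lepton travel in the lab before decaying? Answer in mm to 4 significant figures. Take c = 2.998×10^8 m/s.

d ≈ 0.1433 mm

γ = 1/√(1 − 0.8547²) = 1.92633
Dilated lifetime: Δt = γτ₀ = 1.92633 × 290.3 fs = 559.213 fs
d = vΔt = 0.8547c × 559.213 fs = 2.56239×10^8 m/s × 5.59213×10^-13 s = 0.1433 mm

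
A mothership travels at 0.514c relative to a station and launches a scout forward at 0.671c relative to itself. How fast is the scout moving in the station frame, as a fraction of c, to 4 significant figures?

Compose boost 2: (0.671 + 0.514)/(1 + 0.671×0.514) = 1.185/1.34489 = 0.8811

u ≈ 0.8811c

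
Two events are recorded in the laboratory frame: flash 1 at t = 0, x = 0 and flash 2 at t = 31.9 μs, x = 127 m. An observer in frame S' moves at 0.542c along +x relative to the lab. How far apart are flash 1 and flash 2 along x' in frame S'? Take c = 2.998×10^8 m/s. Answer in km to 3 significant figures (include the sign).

Δx' ≈ -6.02 km

γ = 1/√(1 − 0.542²) = 1.1899
Δx' = γ(Δx − vΔt) = 1.1899 × (127 m − 0.542×(2.998×10^8 m/s)×31.9×10^-6 s)
= 1.1899 × (-5056.5 m) = -6.02 km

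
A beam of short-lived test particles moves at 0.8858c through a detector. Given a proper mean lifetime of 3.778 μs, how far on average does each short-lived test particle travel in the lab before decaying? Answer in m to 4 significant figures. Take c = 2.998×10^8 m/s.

d ≈ 2162 m

γ = 1/√(1 − 0.8858²) = 2.15486
Dilated lifetime: Δt = γτ₀ = 2.15486 × 3.778 μs = 8.14106 μs
d = vΔt = 0.8858c × 8.14106 μs = 2.65563×10^8 m/s × 8.14106×10^-6 s = 2162 m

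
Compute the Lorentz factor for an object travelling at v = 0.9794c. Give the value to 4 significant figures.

γ = 1/√(1 − β²) = 1/√(1 − 0.9794²) = 1/√(0.0407756) = 4.952

γ ≈ 4.952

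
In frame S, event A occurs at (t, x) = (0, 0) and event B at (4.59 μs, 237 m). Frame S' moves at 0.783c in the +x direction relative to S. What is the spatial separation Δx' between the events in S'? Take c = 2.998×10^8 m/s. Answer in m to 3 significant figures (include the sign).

γ = 1/√(1 − 0.783²) = 1.6077
Δx' = γ(Δx − vΔt) = 1.6077 × (237 m − 0.783×(2.998×10^8 m/s)×4.59×10^-6 s)
= 1.6077 × (-840.47 m) = -1350 m

Δx' ≈ -1350 m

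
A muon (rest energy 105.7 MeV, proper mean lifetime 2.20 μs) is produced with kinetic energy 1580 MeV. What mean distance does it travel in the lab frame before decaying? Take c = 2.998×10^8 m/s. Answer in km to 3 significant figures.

d ≈ 10.5 km

γ = 1 + K/(m₀c²) = 1 + 1580/105.7 = 15.948
β = √(1 − 1/γ²) = 0.99803
Dilated lifetime: γτ₀ = 15.948 × 2.20 μs = 35.086 μs
d = βc·γτ₀ = 0.99803 × (2.998×10^8 m/s) × 3.5086×10^-5 s = 10.5 km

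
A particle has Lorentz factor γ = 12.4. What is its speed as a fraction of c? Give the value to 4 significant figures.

β ≈ 0.9967

β = √(1 − 1/γ²) = √(1 − 1/12.4²) = √(0.993496) = 0.9967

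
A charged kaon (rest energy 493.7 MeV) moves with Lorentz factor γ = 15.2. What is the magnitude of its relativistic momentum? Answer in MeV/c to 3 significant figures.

β = √(1 − 1/γ²) = √(1 − 1/15.2²) = 0.99783
p = γβm₀c = 15.2 × 0.99783 × 493.7 MeV/c = 7490 MeV/c

p ≈ 7490 MeV/c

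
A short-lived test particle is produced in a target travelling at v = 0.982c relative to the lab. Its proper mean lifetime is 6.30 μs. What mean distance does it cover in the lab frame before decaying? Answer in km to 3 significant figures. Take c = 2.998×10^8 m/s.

d ≈ 9.82 km

γ = 1/√(1 − 0.982²) = 5.2943
Dilated lifetime: Δt = γτ₀ = 5.2943 × 6.30 μs = 33.354 μs
d = vΔt = 0.982c × 33.354 μs = 2.9440×10^8 m/s × 3.3354×10^-5 s = 9.82 km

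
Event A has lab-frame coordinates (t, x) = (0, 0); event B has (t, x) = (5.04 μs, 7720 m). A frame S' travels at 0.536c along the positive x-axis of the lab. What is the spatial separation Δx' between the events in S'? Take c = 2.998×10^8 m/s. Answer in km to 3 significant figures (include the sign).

γ = 1/√(1 − 0.536²) = 1.1845
Δx' = γ(Δx − vΔt) = 1.1845 × (7720 m − 0.536×(2.998×10^8 m/s)×5.04×10^-6 s)
= 1.1845 × (6910.1 m) = 8.19 km

Δx' ≈ 8.19 km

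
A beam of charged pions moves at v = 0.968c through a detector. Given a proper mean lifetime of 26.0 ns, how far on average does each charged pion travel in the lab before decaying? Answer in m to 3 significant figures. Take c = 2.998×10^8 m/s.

d ≈ 30.1 m

γ = 1/√(1 − 0.968²) = 3.9849
Dilated lifetime: Δt = γτ₀ = 3.9849 × 26.0 ns = 103.61 ns
d = vΔt = 0.968c × 103.61 ns = 2.9021×10^8 m/s × 1.0361×10^-7 s = 30.1 m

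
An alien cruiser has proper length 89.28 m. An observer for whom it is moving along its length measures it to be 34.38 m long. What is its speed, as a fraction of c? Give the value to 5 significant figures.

β ≈ 0.92288

γ = L₀/L = 89.28/34.38 = 2.596859
β = √(1 − 1/γ²) = 0.92288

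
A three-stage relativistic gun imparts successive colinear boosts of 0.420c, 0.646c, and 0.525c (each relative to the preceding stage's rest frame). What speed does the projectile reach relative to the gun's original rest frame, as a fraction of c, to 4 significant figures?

Compose boost 2: (0.646 + 0.420)/(1 + 0.646×0.420) = 1.066/1.27132 = 0.838499
Compose boost 3: (0.525 + 0.838499)/(1 + 0.525×0.838499) = 1.36350/1.44021 = 0.9467

u ≈ 0.9467c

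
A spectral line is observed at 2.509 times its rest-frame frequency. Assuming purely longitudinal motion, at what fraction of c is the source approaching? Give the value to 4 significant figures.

β ≈ 0.7258

f_obs/f_src = √((1+β)/(1−β)) = 2.509  ⇒  (1+β)/(1−β) = 6.29508
β = |1 − D²|/(1 + D²) = |1 − 6.29508|/(1 + 6.29508) = 0.7258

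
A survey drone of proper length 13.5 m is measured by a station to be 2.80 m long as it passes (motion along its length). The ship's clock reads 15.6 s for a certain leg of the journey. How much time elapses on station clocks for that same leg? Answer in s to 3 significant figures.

Length contraction ⇒ γ = L₀/L = 13.5/2.80 = 4.8214
Time dilation: Δt = γτ₀ = 4.8214 × 15.6 s = 75.2 s

Δt ≈ 75.2 s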